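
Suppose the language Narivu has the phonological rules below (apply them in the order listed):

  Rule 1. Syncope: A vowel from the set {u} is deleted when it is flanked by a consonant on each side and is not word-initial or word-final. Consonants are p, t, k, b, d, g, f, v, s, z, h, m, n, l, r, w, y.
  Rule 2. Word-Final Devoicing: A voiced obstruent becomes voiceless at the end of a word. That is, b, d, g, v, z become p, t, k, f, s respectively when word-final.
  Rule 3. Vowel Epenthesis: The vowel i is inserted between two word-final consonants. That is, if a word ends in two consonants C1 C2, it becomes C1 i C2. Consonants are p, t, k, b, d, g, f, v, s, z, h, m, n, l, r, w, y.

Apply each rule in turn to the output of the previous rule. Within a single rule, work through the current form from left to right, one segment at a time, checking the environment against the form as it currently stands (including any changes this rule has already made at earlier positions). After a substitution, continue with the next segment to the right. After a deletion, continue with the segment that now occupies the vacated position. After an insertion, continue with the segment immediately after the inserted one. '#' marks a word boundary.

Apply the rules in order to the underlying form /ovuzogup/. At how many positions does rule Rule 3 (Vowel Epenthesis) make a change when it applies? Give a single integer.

Rule 1 Syncope: [ovuzogup] → [ovzogp]
Rule 2 Word-Final Devoicing: no change — [ovzogp]
Rule 3 Vowel Epenthesis: [ovzogp] → [ovzogip]
Rule Rule 3 changed 1 position(s).

1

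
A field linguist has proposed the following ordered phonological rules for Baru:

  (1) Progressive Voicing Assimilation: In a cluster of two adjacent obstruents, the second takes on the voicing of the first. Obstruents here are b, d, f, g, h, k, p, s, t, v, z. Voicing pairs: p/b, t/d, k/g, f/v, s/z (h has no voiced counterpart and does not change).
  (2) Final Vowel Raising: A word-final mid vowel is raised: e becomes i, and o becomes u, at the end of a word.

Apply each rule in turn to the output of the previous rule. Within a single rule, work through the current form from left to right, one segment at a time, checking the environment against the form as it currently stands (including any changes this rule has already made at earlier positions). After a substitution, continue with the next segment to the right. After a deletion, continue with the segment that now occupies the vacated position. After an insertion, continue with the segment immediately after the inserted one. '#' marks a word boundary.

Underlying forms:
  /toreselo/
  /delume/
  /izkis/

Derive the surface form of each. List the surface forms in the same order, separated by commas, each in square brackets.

[toreselu], [delumi], [izgis]

/toreselo/:
  (1) Progressive Voicing Assimilation: no change — [toreselo]
  (2) Final Vowel Raising: [toreselo] → [toreselu]
/delume/:
  (1) Progressive Voicing Assimilation: no change — [delume]
  (2) Final Vowel Raising: [delume] → [delumi]
/izkis/:
  (1) Progressive Voicing Assimilation: [izkis] → [izgis]
  (2) Final Vowel Raising: no change — [izgis]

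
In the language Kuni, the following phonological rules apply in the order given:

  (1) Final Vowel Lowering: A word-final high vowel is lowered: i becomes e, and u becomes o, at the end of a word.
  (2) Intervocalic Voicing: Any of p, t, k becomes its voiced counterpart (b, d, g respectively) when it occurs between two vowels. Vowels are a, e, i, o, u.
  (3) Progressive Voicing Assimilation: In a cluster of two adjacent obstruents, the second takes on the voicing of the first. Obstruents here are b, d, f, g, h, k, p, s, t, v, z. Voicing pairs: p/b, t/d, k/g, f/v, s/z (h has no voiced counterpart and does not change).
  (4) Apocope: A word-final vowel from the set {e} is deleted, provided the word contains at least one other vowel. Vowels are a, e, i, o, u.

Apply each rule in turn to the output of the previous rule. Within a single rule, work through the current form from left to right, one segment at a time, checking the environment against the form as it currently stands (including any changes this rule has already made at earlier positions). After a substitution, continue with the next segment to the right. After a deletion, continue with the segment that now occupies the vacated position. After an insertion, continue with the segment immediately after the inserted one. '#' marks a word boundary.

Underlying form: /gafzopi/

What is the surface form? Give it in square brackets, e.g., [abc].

[gafsob]

(1) Final Vowel Lowering: [gafzopi] → [gafzope]
(2) Intervocalic Voicing: [gafzope] → [gafzobe]
(3) Progressive Voicing Assimilation: [gafzobe] → [gafsobe]
(4) Apocope: [gafsobe] → [gafsob]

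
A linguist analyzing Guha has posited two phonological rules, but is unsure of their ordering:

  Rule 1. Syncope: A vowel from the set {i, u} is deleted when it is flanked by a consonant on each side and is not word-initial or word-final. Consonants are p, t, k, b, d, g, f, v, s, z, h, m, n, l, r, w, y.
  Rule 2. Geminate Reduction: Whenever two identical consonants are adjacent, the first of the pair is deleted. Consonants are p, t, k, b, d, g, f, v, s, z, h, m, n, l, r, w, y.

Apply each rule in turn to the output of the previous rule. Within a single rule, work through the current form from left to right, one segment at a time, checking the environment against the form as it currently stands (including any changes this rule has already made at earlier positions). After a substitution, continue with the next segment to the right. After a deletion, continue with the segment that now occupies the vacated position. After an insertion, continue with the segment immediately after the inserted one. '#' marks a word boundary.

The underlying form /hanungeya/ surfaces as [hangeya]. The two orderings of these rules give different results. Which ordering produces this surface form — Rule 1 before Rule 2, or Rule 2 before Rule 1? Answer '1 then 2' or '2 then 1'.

1 then 2

Order 1 then 2:
  1 Syncope: [hanungeya] → [hanngeya]
  2 Geminate Reduction: [hanngeya] → [hangeya]
  result: [hangeya]
Order 2 then 1:
  2 Geminate Reduction: no change — [hanungeya]
  1 Syncope: [hanungeya] → [hanngeya]
  result: [hanngeya]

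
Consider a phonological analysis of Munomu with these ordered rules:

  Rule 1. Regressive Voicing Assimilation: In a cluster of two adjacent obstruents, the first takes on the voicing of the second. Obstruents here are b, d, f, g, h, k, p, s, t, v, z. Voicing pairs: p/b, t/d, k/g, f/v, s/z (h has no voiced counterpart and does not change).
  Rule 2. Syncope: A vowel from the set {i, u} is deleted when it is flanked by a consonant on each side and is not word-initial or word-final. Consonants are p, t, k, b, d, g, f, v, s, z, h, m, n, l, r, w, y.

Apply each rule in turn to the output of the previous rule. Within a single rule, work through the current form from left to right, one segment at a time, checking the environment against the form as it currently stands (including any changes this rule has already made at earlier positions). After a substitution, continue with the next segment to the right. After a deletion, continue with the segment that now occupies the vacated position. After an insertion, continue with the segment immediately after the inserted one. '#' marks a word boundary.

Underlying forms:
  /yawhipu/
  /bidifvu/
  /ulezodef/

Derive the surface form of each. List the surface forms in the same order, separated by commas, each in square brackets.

[yawhpu], [bdvvu], [ulezodef]

/yawhipu/:
  Rule 1 Regressive Voicing Assimilation: no change — [yawhipu]
  Rule 2 Syncope: [yawhipu] → [yawhpu]
/bidifvu/:
  Rule 1 Regressive Voicing Assimilation: [bidifvu] → [bidivvu]
  Rule 2 Syncope: [bidivvu] → [bdvvu]
/ulezodef/:
  Rule 1 Regressive Voicing Assimilation: no change — [ulezodef]
  Rule 2 Syncope: no change — [ulezodef]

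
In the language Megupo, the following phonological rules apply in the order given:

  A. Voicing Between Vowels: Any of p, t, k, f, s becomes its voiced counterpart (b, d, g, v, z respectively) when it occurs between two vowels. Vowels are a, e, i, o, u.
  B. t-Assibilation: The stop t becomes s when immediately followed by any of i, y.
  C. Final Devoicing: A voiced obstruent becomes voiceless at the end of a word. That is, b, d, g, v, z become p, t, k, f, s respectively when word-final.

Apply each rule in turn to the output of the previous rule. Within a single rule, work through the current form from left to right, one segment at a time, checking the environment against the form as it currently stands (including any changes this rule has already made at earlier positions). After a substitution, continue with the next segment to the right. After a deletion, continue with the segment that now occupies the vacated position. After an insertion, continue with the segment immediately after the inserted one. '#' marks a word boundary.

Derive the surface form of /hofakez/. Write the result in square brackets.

[hovages]

A Voicing Between Vowels: [hofakez] → [hovagez]
B t-Assibilation: no change — [hovagez]
C Final Devoicing: [hovagez] → [hovages]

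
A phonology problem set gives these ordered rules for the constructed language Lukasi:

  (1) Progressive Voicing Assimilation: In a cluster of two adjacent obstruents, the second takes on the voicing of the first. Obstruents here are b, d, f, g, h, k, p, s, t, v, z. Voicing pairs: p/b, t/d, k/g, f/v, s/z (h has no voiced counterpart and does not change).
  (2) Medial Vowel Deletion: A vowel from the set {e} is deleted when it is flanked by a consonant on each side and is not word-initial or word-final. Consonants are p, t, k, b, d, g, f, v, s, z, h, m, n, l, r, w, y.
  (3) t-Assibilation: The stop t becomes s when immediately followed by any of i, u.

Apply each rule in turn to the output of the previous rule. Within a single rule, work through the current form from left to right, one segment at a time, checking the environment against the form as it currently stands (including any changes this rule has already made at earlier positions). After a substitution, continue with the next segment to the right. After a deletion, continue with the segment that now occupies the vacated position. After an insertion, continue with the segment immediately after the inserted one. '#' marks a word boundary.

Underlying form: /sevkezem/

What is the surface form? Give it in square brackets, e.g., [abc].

[svgzm]

(1) Progressive Voicing Assimilation: [sevkezem] → [sevgezem]
(2) Medial Vowel Deletion: [sevgezem] → [svgzm]
(3) t-Assibilation: no change — [svgzm]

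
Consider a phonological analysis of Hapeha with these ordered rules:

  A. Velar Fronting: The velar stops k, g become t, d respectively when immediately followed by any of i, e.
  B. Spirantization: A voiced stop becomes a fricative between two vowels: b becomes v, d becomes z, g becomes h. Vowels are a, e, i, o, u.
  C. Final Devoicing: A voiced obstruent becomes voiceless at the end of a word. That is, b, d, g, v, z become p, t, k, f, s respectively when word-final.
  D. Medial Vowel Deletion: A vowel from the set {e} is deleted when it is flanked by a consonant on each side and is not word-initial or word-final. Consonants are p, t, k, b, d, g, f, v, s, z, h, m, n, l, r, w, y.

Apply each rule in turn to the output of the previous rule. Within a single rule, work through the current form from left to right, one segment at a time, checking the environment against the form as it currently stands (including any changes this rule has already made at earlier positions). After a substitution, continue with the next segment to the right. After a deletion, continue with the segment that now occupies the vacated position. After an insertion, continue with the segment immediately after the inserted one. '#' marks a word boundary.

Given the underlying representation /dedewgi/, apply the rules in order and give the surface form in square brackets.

[dzwdi]

A Velar Fronting: [dedewgi] → [dedewdi]
B Spirantization: [dedewdi] → [dezewdi]
C Final Devoicing: no change — [dezewdi]
D Medial Vowel Deletion: [dezewdi] → [dzwdi]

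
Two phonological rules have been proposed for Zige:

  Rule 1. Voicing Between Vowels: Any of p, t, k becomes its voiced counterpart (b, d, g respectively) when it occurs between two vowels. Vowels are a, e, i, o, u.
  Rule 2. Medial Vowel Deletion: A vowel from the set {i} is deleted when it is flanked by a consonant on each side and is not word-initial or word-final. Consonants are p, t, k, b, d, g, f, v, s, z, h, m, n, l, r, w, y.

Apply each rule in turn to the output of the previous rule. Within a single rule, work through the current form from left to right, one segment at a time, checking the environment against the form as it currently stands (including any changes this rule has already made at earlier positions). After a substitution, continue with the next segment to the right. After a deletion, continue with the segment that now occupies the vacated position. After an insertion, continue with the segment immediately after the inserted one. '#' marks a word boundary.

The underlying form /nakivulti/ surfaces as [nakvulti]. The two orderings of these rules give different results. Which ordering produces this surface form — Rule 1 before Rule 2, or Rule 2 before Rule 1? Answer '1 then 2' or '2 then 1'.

2 then 1

Order 1 then 2:
  1 Voicing Between Vowels: [nakivulti] → [nagivulti]
  2 Medial Vowel Deletion: [nagivulti] → [nagvulti]
  result: [nagvulti]
Order 2 then 1:
  2 Medial Vowel Deletion: [nakivulti] → [nakvulti]
  1 Voicing Between Vowels: no change — [nakvulti]
  result: [nakvulti]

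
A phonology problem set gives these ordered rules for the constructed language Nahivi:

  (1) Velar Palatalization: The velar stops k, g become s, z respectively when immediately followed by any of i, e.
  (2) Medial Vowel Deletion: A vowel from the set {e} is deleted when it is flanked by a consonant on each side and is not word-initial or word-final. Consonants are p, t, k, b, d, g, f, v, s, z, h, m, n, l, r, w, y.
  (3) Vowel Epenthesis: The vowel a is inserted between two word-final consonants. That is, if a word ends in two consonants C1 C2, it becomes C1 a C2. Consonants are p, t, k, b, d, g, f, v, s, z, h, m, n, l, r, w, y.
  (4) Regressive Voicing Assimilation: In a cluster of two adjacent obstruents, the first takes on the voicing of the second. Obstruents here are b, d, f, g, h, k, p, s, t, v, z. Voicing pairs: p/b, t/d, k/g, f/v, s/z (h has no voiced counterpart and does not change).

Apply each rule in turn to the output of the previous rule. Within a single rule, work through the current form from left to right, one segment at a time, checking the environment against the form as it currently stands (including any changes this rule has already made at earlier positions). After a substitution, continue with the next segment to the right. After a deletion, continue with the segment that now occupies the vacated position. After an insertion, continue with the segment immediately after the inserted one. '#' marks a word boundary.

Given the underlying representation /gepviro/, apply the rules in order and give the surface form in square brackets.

[sbviro]

(1) Velar Palatalization: [gepviro] → [zepviro]
(2) Medial Vowel Deletion: [zepviro] → [zpviro]
(3) Vowel Epenthesis: no change — [zpviro]
(4) Regressive Voicing Assimilation: [zpviro] → [sbviro]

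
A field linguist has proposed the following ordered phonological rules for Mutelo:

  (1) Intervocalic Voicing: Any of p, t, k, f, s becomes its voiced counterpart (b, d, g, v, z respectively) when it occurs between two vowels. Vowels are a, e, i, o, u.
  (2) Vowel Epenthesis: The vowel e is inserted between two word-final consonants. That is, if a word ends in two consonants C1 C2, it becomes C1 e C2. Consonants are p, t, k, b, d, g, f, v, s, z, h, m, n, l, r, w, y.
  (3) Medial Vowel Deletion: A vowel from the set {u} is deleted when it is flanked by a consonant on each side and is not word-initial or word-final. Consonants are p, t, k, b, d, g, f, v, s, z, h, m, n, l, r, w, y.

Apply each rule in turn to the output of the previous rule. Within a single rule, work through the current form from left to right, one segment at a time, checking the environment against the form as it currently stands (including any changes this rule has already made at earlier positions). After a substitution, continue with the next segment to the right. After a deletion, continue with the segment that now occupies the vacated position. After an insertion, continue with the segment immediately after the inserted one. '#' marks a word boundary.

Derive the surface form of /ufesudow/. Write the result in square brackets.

(1) Intervocalic Voicing: [ufesudow] → [uvezudow]
(2) Vowel Epenthesis: no change — [uvezudow]
(3) Medial Vowel Deletion: [uvezudow] → [uvezdow]

[uvezdow]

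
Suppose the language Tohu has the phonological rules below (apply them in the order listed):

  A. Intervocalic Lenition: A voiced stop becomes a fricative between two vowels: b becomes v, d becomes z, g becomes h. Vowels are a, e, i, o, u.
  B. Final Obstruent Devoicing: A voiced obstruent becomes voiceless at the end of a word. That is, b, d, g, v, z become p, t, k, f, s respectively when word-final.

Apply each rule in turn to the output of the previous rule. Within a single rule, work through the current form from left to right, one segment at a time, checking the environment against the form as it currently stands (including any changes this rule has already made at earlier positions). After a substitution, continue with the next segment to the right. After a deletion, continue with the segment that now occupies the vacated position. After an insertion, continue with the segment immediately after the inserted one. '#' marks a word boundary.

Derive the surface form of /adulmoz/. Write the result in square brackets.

[azulmos]

A Intervocalic Lenition: [adulmoz] → [azulmoz]
B Final Obstruent Devoicing: [azulmoz] → [azulmos]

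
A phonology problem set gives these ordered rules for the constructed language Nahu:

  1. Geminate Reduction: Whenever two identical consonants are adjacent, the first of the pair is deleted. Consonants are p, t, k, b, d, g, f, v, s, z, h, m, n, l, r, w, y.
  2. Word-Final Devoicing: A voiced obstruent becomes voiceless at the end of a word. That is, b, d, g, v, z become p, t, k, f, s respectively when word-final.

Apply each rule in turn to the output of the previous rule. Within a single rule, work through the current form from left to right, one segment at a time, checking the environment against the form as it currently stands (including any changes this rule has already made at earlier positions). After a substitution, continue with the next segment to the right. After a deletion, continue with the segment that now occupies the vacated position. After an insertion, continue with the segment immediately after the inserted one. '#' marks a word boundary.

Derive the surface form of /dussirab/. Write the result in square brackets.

1 Geminate Reduction: [dussirab] → [dusirab]
2 Word-Final Devoicing: [dusirab] → [dusirap]

[dusirap]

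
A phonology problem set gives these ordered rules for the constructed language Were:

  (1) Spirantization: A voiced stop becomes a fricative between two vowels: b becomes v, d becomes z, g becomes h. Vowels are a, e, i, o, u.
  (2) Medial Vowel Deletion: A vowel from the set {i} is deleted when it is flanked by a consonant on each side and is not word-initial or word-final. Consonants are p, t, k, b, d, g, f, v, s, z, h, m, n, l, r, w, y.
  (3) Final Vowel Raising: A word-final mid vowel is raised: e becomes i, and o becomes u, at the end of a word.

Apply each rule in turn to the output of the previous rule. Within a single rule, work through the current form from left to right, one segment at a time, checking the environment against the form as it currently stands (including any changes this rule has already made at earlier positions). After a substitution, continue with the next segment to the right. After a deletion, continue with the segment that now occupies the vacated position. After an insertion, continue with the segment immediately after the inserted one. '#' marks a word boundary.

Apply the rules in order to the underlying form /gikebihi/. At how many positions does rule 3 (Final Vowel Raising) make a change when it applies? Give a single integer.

(1) Spirantization: [gikebihi] → [gikevihi]
(2) Medial Vowel Deletion: [gikevihi] → [gkevhi]
(3) Final Vowel Raising: no change — [gkevhi]
Rule 3 changed 0 position(s).

0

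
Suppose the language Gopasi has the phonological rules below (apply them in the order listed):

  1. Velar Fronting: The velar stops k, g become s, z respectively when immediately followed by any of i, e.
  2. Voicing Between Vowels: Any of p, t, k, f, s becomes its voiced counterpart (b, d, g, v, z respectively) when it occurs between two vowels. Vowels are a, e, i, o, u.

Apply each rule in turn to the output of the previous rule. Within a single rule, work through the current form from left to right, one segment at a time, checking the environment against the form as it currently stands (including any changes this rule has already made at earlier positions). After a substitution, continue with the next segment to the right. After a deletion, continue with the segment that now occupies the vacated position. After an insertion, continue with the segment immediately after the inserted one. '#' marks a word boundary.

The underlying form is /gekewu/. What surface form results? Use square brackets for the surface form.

1 Velar Fronting: [gekewu] → [zesewu]
2 Voicing Between Vowels: [zesewu] → [zezewu]

[zezewu]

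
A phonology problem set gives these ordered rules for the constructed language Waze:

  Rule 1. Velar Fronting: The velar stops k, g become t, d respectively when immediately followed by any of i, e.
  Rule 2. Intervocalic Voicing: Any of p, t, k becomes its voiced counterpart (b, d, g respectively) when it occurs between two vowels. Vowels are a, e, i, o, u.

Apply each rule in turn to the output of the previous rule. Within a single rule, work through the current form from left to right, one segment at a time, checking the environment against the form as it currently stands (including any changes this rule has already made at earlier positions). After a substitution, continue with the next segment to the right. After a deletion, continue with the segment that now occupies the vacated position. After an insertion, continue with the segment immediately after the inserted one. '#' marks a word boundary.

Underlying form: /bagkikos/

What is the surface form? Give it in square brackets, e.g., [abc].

Rule 1 Velar Fronting: [bagkikos] → [bagtikos]
Rule 2 Intervocalic Voicing: [bagtikos] → [bagtigos]

[bagtigos]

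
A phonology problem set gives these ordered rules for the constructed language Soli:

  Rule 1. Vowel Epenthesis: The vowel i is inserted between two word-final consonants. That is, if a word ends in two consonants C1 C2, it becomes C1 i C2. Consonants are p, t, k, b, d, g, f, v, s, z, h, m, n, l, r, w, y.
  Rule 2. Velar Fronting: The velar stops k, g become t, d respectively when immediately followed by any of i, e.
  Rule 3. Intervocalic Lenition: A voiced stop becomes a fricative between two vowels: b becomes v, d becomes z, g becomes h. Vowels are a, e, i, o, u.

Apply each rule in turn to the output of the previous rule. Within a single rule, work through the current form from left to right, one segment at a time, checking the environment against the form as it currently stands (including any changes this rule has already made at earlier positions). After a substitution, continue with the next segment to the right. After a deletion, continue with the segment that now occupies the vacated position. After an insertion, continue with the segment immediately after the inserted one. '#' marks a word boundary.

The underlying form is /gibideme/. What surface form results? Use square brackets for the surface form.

[divizeme]

Rule 1 Vowel Epenthesis: no change — [gibideme]
Rule 2 Velar Fronting: [gibideme] → [dibideme]
Rule 3 Intervocalic Lenition: [dibideme] → [divizeme]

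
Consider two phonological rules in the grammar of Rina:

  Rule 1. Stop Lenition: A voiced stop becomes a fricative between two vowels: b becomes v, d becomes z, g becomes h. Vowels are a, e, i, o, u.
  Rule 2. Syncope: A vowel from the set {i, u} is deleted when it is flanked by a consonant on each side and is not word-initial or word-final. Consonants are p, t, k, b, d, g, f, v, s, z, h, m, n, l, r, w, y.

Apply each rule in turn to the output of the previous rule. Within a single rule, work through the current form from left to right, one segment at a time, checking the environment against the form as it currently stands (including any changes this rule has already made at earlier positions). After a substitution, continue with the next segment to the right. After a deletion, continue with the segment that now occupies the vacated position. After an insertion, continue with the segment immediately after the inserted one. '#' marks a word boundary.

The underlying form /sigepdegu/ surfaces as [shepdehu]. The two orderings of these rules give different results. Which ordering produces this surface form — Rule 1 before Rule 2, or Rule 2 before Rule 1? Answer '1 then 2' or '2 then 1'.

Order 1 then 2:
  1 Stop Lenition: [sigepdegu] → [sihepdehu]
  2 Syncope: [sihepdehu] → [shepdehu]
  result: [shepdehu]
Order 2 then 1:
  2 Syncope: [sigepdegu] → [sgepdegu]
  1 Stop Lenition: [sgepdegu] → [sgepdehu]
  result: [sgepdehu]

1 then 2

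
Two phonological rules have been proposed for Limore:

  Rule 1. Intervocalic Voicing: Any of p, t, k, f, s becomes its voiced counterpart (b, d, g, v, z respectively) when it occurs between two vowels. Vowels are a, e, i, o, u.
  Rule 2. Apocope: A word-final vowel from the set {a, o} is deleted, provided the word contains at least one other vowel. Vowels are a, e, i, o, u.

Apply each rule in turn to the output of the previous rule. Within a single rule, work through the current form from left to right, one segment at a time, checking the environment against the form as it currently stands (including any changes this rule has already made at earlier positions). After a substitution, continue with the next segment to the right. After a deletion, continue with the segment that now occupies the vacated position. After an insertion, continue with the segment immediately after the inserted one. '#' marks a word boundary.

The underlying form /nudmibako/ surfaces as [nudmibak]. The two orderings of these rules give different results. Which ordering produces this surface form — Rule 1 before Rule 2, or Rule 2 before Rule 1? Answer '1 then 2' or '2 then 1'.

2 then 1

Order 1 then 2:
  1 Intervocalic Voicing: [nudmibako] → [nudmibago]
  2 Apocope: [nudmibago] → [nudmibag]
  result: [nudmibag]
Order 2 then 1:
  2 Apocope: [nudmibako] → [nudmibak]
  1 Intervocalic Voicing: no change — [nudmibak]
  result: [nudmibak]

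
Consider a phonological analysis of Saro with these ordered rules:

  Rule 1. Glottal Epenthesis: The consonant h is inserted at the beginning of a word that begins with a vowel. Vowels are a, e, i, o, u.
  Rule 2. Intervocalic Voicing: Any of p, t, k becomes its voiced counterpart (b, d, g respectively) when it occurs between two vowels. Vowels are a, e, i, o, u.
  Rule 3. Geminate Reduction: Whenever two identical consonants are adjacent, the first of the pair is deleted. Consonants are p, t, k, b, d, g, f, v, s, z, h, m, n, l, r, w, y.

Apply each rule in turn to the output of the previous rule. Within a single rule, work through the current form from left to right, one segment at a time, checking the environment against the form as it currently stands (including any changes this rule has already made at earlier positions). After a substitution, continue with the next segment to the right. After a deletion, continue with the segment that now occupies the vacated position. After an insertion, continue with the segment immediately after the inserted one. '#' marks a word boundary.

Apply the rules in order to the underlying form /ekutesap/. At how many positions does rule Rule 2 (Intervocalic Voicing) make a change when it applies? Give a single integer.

2

Rule 1 Glottal Epenthesis: [ekutesap] → [hekutesap]
Rule 2 Intervocalic Voicing: [hekutesap] → [hegudesap]
Rule 3 Geminate Reduction: no change — [hegudesap]
Rule Rule 2 changed 2 position(s).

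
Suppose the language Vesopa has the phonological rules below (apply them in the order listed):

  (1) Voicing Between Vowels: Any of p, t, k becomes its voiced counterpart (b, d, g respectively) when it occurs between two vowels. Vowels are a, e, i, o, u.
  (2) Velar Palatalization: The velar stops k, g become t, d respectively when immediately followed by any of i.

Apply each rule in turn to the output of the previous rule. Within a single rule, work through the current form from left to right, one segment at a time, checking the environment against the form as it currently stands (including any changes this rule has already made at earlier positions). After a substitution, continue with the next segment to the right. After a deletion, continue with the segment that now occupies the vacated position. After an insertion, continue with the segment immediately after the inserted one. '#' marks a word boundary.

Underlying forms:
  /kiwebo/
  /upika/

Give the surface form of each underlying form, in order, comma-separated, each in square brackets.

[tiwebo], [ubiga]

/kiwebo/:
  (1) Voicing Between Vowels: no change — [kiwebo]
  (2) Velar Palatalization: [kiwebo] → [tiwebo]
/upika/:
  (1) Voicing Between Vowels: [upika] → [ubiga]
  (2) Velar Palatalization: no change — [ubiga]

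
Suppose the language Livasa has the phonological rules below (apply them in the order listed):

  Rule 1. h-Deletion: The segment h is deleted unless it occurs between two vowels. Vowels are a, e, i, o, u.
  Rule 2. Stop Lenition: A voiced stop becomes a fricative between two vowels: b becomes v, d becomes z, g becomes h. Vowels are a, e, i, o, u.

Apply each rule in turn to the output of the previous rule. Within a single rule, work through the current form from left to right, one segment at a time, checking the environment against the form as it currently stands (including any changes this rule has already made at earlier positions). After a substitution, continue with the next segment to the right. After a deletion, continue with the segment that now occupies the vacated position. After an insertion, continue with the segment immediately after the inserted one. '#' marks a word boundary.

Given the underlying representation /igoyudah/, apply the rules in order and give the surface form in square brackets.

[ihoyuza]

Rule 1 h-Deletion: [igoyudah] → [igoyuda]
Rule 2 Stop Lenition: [igoyuda] → [ihoyuza]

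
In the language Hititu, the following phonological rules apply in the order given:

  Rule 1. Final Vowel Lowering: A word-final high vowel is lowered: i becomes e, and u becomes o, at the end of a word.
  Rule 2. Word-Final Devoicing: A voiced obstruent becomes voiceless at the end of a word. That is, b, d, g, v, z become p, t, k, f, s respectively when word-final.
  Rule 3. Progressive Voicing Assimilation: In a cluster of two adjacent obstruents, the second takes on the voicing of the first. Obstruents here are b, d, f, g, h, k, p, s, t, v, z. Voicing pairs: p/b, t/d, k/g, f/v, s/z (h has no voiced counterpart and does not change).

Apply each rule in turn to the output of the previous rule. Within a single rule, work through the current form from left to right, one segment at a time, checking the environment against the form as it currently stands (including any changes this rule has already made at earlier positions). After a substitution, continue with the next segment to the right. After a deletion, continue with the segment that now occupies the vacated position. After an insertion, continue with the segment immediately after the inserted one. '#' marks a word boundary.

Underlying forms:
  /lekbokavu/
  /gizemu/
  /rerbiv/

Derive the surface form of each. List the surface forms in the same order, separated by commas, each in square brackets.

[lekpokavo], [gizemo], [rerbif]

/lekbokavu/:
  Rule 1 Final Vowel Lowering: [lekbokavu] → [lekbokavo]
  Rule 2 Word-Final Devoicing: no change — [lekbokavo]
  Rule 3 Progressive Voicing Assimilation: [lekbokavo] → [lekpokavo]
/gizemu/:
  Rule 1 Final Vowel Lowering: [gizemu] → [gizemo]
  Rule 2 Word-Final Devoicing: no change — [gizemo]
  Rule 3 Progressive Voicing Assimilation: no change — [gizemo]
/rerbiv/:
  Rule 1 Final Vowel Lowering: no change — [rerbiv]
  Rule 2 Word-Final Devoicing: [rerbiv] → [rerbif]
  Rule 3 Progressive Voicing Assimilation: no change — [rerbif]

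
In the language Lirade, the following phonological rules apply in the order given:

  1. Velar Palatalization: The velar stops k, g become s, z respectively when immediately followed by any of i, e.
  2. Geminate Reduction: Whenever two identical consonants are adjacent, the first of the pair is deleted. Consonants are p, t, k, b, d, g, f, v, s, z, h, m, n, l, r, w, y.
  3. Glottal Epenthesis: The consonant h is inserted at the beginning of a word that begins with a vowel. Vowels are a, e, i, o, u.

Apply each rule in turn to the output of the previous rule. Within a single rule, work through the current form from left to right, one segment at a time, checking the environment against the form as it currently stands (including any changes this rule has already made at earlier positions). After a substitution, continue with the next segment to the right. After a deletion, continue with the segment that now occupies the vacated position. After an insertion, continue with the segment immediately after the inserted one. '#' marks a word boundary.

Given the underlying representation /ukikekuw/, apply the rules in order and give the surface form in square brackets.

[husisekuw]

1 Velar Palatalization: [ukikekuw] → [usisekuw]
2 Geminate Reduction: no change — [usisekuw]
3 Glottal Epenthesis: [usisekuw] → [husisekuw]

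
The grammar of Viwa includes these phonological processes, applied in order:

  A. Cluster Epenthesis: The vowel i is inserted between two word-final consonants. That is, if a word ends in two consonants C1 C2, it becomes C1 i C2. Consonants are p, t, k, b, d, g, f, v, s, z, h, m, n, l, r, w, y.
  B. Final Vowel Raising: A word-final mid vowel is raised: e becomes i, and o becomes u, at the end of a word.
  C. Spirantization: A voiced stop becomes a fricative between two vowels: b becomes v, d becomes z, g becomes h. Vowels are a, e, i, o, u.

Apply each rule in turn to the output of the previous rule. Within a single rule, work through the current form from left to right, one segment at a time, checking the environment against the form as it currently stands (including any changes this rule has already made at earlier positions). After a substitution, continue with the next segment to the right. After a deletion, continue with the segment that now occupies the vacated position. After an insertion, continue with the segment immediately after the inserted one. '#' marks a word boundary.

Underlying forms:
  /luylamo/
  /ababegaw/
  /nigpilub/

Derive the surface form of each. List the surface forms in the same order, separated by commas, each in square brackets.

/luylamo/:
  A Cluster Epenthesis: no change — [luylamo]
  B Final Vowel Raising: [luylamo] → [luylamu]
  C Spirantization: no change — [luylamu]
/ababegaw/:
  A Cluster Epenthesis: no change — [ababegaw]
  B Final Vowel Raising: no change — [ababegaw]
  C Spirantization: [ababegaw] → [avavehaw]
/nigpilub/:
  A Cluster Epenthesis: no change — [nigpilub]
  B Final Vowel Raising: no change — [nigpilub]
  C Spirantization: no change — [nigpilub]

[luylamu], [avavehaw], [nigpilub]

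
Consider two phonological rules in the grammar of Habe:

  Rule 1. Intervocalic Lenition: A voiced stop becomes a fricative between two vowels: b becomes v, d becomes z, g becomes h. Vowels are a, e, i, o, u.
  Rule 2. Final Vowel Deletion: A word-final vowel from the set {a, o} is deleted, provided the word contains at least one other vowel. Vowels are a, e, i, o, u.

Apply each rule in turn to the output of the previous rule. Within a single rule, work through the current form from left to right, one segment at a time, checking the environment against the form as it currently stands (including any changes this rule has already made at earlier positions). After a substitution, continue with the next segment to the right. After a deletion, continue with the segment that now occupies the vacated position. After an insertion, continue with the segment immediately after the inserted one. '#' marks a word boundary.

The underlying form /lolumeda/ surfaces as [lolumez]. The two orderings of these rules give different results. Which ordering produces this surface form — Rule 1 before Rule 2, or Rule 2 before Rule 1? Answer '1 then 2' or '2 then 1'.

1 then 2

Order 1 then 2:
  1 Intervocalic Lenition: [lolumeda] → [lolumeza]
  2 Final Vowel Deletion: [lolumeza] → [lolumez]
  result: [lolumez]
Order 2 then 1:
  2 Final Vowel Deletion: [lolumeda] → [lolumed]
  1 Intervocalic Lenition: no change — [lolumed]
  result: [lolumed]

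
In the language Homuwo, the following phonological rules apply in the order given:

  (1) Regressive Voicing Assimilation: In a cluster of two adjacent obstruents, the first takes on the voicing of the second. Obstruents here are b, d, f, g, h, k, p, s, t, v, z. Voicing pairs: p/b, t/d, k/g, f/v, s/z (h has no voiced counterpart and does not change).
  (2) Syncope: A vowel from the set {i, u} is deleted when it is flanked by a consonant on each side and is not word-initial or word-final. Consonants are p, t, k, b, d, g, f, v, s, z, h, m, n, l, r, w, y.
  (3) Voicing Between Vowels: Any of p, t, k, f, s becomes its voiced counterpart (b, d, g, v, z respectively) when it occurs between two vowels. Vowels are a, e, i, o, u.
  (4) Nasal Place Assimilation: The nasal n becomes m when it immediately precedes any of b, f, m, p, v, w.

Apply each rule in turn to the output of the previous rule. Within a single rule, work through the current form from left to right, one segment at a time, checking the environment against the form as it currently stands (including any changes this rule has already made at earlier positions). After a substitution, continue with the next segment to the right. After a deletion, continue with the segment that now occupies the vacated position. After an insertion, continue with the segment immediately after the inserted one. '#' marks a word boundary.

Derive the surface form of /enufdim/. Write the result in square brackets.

(1) Regressive Voicing Assimilation: [enufdim] → [enuvdim]
(2) Syncope: [enuvdim] → [envdm]
(3) Voicing Between Vowels: no change — [envdm]
(4) Nasal Place Assimilation: [envdm] → [emvdm]

[emvdm]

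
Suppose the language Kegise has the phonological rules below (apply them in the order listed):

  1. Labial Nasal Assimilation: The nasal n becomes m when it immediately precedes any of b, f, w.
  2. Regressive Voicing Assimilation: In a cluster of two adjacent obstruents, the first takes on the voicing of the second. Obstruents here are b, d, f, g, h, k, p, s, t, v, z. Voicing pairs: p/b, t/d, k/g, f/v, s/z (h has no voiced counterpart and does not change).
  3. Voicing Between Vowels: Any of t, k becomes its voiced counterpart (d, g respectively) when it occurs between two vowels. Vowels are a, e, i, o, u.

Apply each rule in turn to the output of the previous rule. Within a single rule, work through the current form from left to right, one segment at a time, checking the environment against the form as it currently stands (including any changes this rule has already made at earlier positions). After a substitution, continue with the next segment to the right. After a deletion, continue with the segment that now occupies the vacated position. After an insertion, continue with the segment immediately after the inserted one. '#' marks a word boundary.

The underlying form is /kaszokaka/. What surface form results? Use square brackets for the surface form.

1 Labial Nasal Assimilation: no change — [kaszokaka]
2 Regressive Voicing Assimilation: [kaszokaka] → [kazzokaka]
3 Voicing Between Vowels: [kazzokaka] → [kazzogaga]

[kazzogaga]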